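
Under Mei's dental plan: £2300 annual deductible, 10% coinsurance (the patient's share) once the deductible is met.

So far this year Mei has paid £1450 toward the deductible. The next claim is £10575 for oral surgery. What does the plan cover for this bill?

£8752.50

Deductible still to meet: £2300 − £1450 = £850.
That leaves £10575 − £850 = £9725 for coinsurance.
10% of £9725 = £972.50 falls to the patient.
That puts the patient's cost at £850 + £972.50 = £1822.50.
Insurer pays the balance: £10575 − £1822.50 = £8752.50.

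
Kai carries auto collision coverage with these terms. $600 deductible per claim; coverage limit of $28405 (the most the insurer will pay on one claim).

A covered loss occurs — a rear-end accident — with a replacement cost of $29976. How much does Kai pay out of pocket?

$1571

Less the $600 deductible: $29976 − $600 = $29376.
The $28405 per-incident cap binds; insurer pays $28405.
The driver bears the rest of the original loss: $29976 − $28405 = $1571.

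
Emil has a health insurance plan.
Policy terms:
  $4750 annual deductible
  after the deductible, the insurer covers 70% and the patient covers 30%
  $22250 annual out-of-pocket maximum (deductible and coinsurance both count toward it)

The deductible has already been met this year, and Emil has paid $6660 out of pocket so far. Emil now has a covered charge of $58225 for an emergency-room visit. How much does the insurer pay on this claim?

With the deductible met, the entire $58225 is subject to coinsurance.
Patient's 30% share of $58225 is $17467.50.
Adding $17467.50 to the $6660 already spent would give $24127.50, which exceeds the $22250 cap; the patient pays just $22250 − $6660 = $15590.
Insurer pays the balance: $58225 − $15590 = $42635.

$42635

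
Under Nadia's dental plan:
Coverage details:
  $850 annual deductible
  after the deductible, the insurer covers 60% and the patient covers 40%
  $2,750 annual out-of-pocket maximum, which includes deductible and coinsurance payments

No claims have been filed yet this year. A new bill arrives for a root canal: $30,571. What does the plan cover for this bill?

Nothing has been paid toward the $850 deductible, so the first $850 of this charge is applied there.
The remaining $29,721 (= $30,571 − $850) moves to coinsurance.
Coinsurance: $29,721 × 40% = $11,888.40.
That puts the patient's cost at $850 + $11,888.40 = $12,738.40 before any cap.
Adding $12,738.40 to the $0 already spent would give $12,738.40, which exceeds the $2,750 cap; the patient pays just $2,750 − $0 = $2,750.
The plan picks up $30,571 − $2,750 = $27,821.

$27,821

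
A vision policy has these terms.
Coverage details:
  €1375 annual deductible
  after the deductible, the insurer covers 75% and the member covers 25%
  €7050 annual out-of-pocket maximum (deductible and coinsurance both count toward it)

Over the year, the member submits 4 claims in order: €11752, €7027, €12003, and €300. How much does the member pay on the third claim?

€1324

Claim 1 — €11752: €1375 to deductible, leaving €10377; 25% of €10377 = €2594.25. Member owes €3969.25 (running OOP €3969.25).
Claim 2 — €7027: 25% coinsurance on €7027 = €1756.75. Member owes €1756.75 (running OOP €5726).
Claim 3 — €12003: 25% coinsurance on €12003 = €3000.75. OOP would hit €8726.75 > €7050, so the cap limits the member to €7050 − €5726 = €1324.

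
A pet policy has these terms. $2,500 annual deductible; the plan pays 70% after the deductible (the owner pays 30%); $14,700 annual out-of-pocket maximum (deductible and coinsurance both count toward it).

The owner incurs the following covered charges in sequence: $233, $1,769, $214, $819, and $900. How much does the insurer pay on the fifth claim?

$630

Bill 1, $233: entire amount goes to the deductible. Cost to owner: $233. OOP to date $233. Insurer: $233 − $233 = $0.
Bill 2, $1,769: fully absorbed by the deductible. Cost to owner: $1,769. OOP to date $2,002. Plan pays $1,769 − $1,769 = $0.
Bill 3, $214: entire amount goes to the deductible. Owner owes $214 (running OOP $2,216). Plan pays $214 − $214 = $0.
Bill 4, $819: $284 finishes the deductible; $535 goes to coinsurance; 30% of $535 = $160.50. Owner owes $444.50 (running OOP $2,660.50). Insurer: $819 − $444.50 = $374.50.
Bill 5, $900: deductible met; 30% of $900 = $270. Owner owes $270 (running OOP $2,930.50). Plan pays $900 − $270 = $630.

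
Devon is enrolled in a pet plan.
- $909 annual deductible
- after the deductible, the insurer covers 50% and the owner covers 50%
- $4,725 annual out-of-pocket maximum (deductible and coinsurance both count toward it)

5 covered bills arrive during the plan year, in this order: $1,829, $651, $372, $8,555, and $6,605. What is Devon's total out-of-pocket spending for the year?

#1 ($1,829): $909 to deductible, leaving $920; owner's 50% is $460. Owner owes $1,369 (running OOP $1,369).
#2 ($651): deductible already satisfied, so owner's share is 50% × $651 = $325.50. Owner pays $325.50; OOP now $1,694.50.
#3 ($372): deductible already satisfied, so owner's share is 50% × $372 = $186. Owner owes $186 (running OOP $1,880.50).
#4 ($8,555): 50% coinsurance on $8,555 = $4,277.50. That would push OOP to $6,158, over the $4,725 cap, so owner pays $4,725 − $1,880.50 = $2,844.50.
#5 ($6,605): deductible met; 50% of $6,605 = $3,302.50. That would push OOP to $8,027.50, over the $4,725 cap, so owner pays $4,725 − $4,725 = $0.
Total paid by the owner: $1,369 + $325.50 + $186 + $2,844.50 + $0 = $4,725.

$4,725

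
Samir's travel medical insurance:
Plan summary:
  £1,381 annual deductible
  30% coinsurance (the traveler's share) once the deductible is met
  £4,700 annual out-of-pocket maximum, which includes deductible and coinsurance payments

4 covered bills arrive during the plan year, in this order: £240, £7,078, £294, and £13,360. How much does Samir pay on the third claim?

#1 (£240): all of it applies to the deductible. Traveler owes £240 (running OOP £240).
#2 (£7,078): £1,141 finishes the deductible; £5,937 goes to coinsurance; traveler's 30% is £1,781.10. Cost to traveler: £2,922.10. OOP to date £3,162.10.
#3 (£294): deductible already satisfied, so traveler's share is 30% × £294 = £88.20. Traveler owes £88.20 (running OOP £3,250.30).

£88.20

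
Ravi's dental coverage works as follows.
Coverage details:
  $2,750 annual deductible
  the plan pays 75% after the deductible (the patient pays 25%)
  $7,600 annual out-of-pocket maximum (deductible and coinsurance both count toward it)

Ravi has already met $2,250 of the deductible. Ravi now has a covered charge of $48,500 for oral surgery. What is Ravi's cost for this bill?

$2,250 of the $2,750 deductible is already met, leaving $500.
After the $500 deductible portion, $48,500 − $500 = $48,000 is subject to coinsurance.
Coinsurance: $48,000 × 25% = $12,000.
So the patient owes $500 + $12,000 = $12,500 before any cap.
That would bring total out-of-pocket to $14,750, past the $7,600 cap. The patient is capped at $7,600 − $2,250 = $5,350 on this claim.

$5,350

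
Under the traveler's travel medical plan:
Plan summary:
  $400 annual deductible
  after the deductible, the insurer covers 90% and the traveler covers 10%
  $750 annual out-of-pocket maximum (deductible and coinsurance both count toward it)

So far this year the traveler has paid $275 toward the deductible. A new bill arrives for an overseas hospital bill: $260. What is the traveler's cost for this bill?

$138.50

$275 of the $400 deductible is already met, leaving $125.
After the $125 deductible portion, $260 − $125 = $135 is subject to coinsurance.
10% of $135 = $13.50 falls to the traveler.
So the traveler owes $125 + $13.50 = $138.50 before any cap.
Year-to-date out-of-pocket becomes $275 + $138.50 = $413.50, still under the $750 maximum, so no cap applies.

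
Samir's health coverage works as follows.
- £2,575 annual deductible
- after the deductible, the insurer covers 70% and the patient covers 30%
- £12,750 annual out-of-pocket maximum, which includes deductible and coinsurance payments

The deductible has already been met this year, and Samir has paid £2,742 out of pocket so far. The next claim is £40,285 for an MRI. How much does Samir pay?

With the deductible met, the entire £40,285 is subject to coinsurance.
Coinsurance: £40,285 × 30% = £12,085.50.
Year-to-date out-of-pocket would reach £2,742 + £12,085.50 = £14,827.50, above the £12,750 maximum, so the patient pays only £12,750 − £2,742 = £10,008.

£10,008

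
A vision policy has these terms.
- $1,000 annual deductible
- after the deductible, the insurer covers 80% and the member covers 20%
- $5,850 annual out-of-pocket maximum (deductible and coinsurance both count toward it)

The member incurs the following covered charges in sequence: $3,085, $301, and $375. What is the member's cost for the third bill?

$75

#1 ($3,085): deductible takes $1,000, $2,085 remains; member's 20% is $417. Cost to member: $1,417. OOP to date $1,417.
#2 ($301): deductible already satisfied, so member's share is 20% × $301 = $60.20. Member owes $60.20 (running OOP $1,477.20).
#3 ($375): deductible already satisfied, so member's share is 20% × $375 = $75. Cost to member: $75. OOP to date $1,552.20.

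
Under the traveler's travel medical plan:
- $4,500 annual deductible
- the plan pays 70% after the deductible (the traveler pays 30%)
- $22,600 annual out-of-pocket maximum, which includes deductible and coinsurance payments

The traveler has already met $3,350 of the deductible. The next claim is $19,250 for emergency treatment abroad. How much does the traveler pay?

$6,580

Deductible still to meet: $4,500 − $3,350 = $1,150.
After the $1,150 deductible portion, $19,250 − $1,150 = $18,100 is subject to coinsurance.
30% of $18,100 = $5,430 falls to the traveler.
So the traveler owes $1,150 + $5,430 = $6,580 before any cap.
Year-to-date out-of-pocket becomes $3,350 + $6,580 = $9,930, still under the $22,600 maximum, so no cap applies.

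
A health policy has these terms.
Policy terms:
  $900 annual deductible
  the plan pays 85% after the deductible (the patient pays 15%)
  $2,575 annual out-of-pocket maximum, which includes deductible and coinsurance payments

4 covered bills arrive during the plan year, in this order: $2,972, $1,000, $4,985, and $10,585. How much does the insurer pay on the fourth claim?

$10,118.55

Claim 1 ($2,972): $900 to deductible, leaving $2,072; patient's 15% is $310.80. Patient owes $1,210.80 (running OOP $1,210.80). Plan pays $2,972 − $1,210.80 = $1,761.20.
Claim 2 ($1,000): deductible met; 15% of $1,000 = $150. Patient pays $150; OOP now $1,360.80. Insurer: $1,000 − $150 = $850.
Claim 3 ($4,985): deductible met; 15% of $4,985 = $747.75. Cost to patient: $747.75. OOP to date $2,108.55. Insurer: $4,985 − $747.75 = $4,237.25.
Claim 4 ($10,585): 15% coinsurance on $10,585 = $1,587.75. OOP would hit $3,696.30 > $2,575, so the cap limits the patient to $2,575 − $2,108.55 = $466.45. Plan pays $10,585 − $466.45 = $10,118.55.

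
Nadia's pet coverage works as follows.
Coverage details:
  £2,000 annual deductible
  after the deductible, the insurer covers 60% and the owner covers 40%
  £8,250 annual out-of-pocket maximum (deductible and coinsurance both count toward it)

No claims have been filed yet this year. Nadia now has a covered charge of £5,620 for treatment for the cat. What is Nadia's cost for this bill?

£3,448

Deductible not yet touched, so the first £2,000 of the bill goes to the deductible.
That leaves £5,620 − £2,000 = £3,620 for coinsurance.
Coinsurance: £3,620 × 40% = £1,448.
That puts the owner's cost at £2,000 + £1,448 = £3,448 before any cap.
Cumulative spending £0 + £3,448 = £3,448 stays under the £8,250 maximum.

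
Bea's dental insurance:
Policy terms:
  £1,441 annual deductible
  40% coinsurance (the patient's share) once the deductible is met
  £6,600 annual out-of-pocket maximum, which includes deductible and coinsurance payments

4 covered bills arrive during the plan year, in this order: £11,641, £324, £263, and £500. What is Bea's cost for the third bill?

£105.20

#1 (£11,641): £1,441 finishes the deductible; £10,200 goes to coinsurance; 40% of £10,200 = £4,080. Patient pays £5,521; OOP now £5,521.
#2 (£324): 40% coinsurance on £324 = £129.60. Patient owes £129.60 (running OOP £5,650.60).
#3 (£263): deductible met; 40% of £263 = £105.20. Cost to patient: £105.20. OOP to date £5,755.80.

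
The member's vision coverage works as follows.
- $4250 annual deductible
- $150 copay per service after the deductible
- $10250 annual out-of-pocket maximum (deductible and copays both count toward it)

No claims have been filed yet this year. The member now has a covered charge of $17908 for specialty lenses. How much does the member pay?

Deductible not yet touched, so the first $4250 of the bill goes to the deductible.
The remaining $13658 (= $17908 − $4250) moves to the copay.
Copay on this service: $150.
Member responsibility before any cap: $4250 + $150 = $4400.
Total out-of-pocket so far would be $0 + $4400 = $4400, below the $10250 cap — no reduction.

$4400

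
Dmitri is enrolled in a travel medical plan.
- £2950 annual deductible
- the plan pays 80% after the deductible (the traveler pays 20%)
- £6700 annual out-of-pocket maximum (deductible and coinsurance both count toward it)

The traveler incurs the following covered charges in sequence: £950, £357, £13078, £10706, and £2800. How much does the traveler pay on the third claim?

£3930

#1 (£950): entire amount goes to the deductible. Traveler pays £950; OOP now £950.
#2 (£357): entire amount goes to the deductible. Traveler pays £357; OOP now £1307.
#3 (£13078): deductible takes £1643, £11435 remains; 20% of £11435 = £2287. Traveler pays £3930; OOP now £5237.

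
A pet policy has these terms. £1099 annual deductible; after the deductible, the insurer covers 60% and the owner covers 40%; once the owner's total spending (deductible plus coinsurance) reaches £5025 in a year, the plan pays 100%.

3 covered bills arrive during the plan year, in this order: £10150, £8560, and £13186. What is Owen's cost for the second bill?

£305.60

#1 (£10150): £1099 to deductible, leaving £9051; owner's 40% is £3620.40. Owner pays £4719.40; OOP now £4719.40.
#2 (£8560): 40% coinsurance on £8560 = £3424. That would push OOP to £8143.40, over the £5025 cap, so owner pays £5025 − £4719.40 = £305.60.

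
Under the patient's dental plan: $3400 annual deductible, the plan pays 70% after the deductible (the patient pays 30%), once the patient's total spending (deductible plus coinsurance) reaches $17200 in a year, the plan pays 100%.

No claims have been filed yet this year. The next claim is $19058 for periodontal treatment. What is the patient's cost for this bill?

$8097.40

Deductible not yet touched, so the first $3400 of the bill goes to the deductible.
That leaves $19058 − $3400 = $15658 for coinsurance.
Patient's 30% share of $15658 is $4697.40.
So the patient owes $3400 + $4697.40 = $8097.40 before any cap.
Year-to-date out-of-pocket becomes $0 + $8097.40 = $8097.40, still under the $17200 maximum, so no cap applies.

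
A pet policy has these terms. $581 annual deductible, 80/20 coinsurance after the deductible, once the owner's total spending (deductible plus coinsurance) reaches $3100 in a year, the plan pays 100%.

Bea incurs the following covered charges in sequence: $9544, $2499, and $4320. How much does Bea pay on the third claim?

#1 ($9544): $581 to deductible, leaving $8963; 20% of $8963 = $1792.60. Cost to owner: $2373.60. OOP to date $2373.60.
#2 ($2499): 20% coinsurance on $2499 = $499.80. Cost to owner: $499.80. OOP to date $2873.40.
#3 ($4320): deductible already satisfied, so owner's share is 20% × $4320 = $864. That would push OOP to $3737.40, over the $3100 cap, so owner pays $3100 − $2873.40 = $226.60.

$226.60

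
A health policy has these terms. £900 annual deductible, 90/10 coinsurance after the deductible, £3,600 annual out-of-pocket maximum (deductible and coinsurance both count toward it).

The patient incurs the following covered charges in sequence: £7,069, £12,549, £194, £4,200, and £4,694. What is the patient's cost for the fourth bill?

Claim 1 — £7,069: deductible takes £900, £6,169 remains; 10% of £6,169 = £616.90. Patient pays £1,516.90; OOP now £1,516.90.
Claim 2 — £12,549: deductible already satisfied, so patient's share is 10% × £12,549 = £1,254.90. Patient owes £1,254.90 (running OOP £2,771.80).
Claim 3 — £194: deductible already satisfied, so patient's share is 10% × £194 = £19.40. Patient owes £19.40 (running OOP £2,791.20).
Claim 4 — £4,200: 10% coinsurance on £4,200 = £420. Patient pays £420; OOP now £3,211.20.

£420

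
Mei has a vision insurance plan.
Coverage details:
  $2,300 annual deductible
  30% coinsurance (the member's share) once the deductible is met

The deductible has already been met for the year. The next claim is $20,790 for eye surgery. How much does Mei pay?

$6,237

With the deductible met, the entire $20,790 is subject to coinsurance.
Member's 30% share of $20,790 is $6,237.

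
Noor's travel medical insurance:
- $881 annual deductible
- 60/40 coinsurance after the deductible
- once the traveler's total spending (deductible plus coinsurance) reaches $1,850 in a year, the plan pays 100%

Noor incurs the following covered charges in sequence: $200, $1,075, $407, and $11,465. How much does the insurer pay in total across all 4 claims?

$11,297

Claim 1 ($200): fully absorbed by the deductible. Traveler owes $200 (running OOP $200). Plan pays $200 − $200 = $0.
Claim 2 ($1,075): $681 finishes the deductible; $394 goes to coinsurance; 40% of $394 = $157.60. Traveler owes $838.60 (running OOP $1,038.60). Insurer: $1,075 − $838.60 = $236.40.
Claim 3 ($407): deductible met; 40% of $407 = $162.80. Traveler owes $162.80 (running OOP $1,201.40). Insurer: $407 − $162.80 = $244.20.
Claim 4 ($11,465): deductible already satisfied, so traveler's share is 40% × $11,465 = $4,586. OOP would hit $5,787.40 > $1,850, so the cap limits the traveler to $1,850 − $1,201.40 = $648.60. Plan pays $11,465 − $648.60 = $10,816.40.
Insurer total: $0 + $236.40 + $244.20 + $10,816.40 = $11,297.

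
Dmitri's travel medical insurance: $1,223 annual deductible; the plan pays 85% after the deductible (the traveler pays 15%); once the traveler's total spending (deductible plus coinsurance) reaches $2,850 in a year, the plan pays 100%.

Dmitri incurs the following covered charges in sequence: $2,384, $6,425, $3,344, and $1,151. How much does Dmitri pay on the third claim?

$489.10

Claim 1 — $2,384: deductible takes $1,223, $1,161 remains; traveler's 15% is $174.15. Cost to traveler: $1,397.15. OOP to date $1,397.15.
Claim 2 — $6,425: 15% coinsurance on $6,425 = $963.75. Traveler pays $963.75; OOP now $2,360.90.
Claim 3 — $3,344: deductible met; 15% of $3,344 = $501.60. OOP would hit $2,862.50 > $2,850, so the cap limits the traveler to $2,850 − $2,360.90 = $489.10.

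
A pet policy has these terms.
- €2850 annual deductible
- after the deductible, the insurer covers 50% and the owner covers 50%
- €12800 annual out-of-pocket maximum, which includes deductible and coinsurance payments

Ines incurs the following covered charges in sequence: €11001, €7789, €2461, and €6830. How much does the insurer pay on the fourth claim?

Claim 1 — €11001: €2850 to deductible, leaving €8151; coinsurance €8151 × 50% = €4075.50. Owner pays €6925.50; OOP now €6925.50. Insurer: €11001 − €6925.50 = €4075.50.
Claim 2 — €7789: 50% coinsurance on €7789 = €3894.50. Cost to owner: €3894.50. OOP to date €10820. Insurer: €7789 − €3894.50 = €3894.50.
Claim 3 — €2461: deductible already satisfied, so owner's share is 50% × €2461 = €1230.50. Owner pays €1230.50; OOP now €12050.50. Plan pays €2461 − €1230.50 = €1230.50.
Claim 4 — €6830: 50% coinsurance on €6830 = €3415. That would push OOP to €15465.50, over the €12800 cap, so owner pays €12800 − €12050.50 = €749.50. Plan pays €6830 − €749.50 = €6080.50.

€6080.50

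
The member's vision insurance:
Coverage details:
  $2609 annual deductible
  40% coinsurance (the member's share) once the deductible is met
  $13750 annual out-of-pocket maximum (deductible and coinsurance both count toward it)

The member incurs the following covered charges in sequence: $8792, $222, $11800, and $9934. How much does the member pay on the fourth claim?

Bill 1, $8792: $2609 to deductible, leaving $6183; 40% of $6183 = $2473.20. Cost to member: $5082.20. OOP to date $5082.20.
Bill 2, $222: deductible met; 40% of $222 = $88.80. Cost to member: $88.80. OOP to date $5171.
Bill 3, $11800: 40% coinsurance on $11800 = $4720. Member owes $4720 (running OOP $9891).
Bill 4, $9934: deductible met; 40% of $9934 = $3973.60. OOP would hit $13864.60 > $13750, so the cap limits the member to $13750 − $9891 = $3859.

$3859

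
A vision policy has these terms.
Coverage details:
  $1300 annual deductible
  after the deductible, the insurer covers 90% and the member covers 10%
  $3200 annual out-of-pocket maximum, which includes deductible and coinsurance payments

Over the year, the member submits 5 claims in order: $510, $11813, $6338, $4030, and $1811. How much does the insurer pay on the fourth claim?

$3866.10

#1 ($510): entire amount goes to the deductible. Member pays $510; OOP now $510. Insurer: $510 − $510 = $0.
#2 ($11813): deductible takes $790, $11023 remains; member's 10% is $1102.30. Member owes $1892.30 (running OOP $2402.30). Plan pays $11813 − $1892.30 = $9920.70.
#3 ($6338): 10% coinsurance on $6338 = $633.80. Cost to member: $633.80. OOP to date $3036.10. Insurer: $6338 − $633.80 = $5704.20.
#4 ($4030): deductible met; 10% of $4030 = $403. Adding that to $3036.10 gives $3439.10, past the $3200 cap; member pays only $3200 − $3036.10 = $163.90. Plan pays $4030 − $163.90 = $3866.10.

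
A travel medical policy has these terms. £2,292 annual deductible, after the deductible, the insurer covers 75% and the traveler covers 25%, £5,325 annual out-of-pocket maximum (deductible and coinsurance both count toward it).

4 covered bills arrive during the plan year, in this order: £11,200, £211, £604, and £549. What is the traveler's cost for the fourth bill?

Bill 1, £11,200: £2,292 finishes the deductible; £8,908 goes to coinsurance; traveler's 25% is £2,227. Cost to traveler: £4,519. OOP to date £4,519.
Bill 2, £211: 25% coinsurance on £211 = £52.75. Cost to traveler: £52.75. OOP to date £4,571.75.
Bill 3, £604: 25% coinsurance on £604 = £151. Traveler owes £151 (running OOP £4,722.75).
Bill 4, £549: deductible already satisfied, so traveler's share is 25% × £549 = £137.25. Cost to traveler: £137.25. OOP to date £4,860.

£137.25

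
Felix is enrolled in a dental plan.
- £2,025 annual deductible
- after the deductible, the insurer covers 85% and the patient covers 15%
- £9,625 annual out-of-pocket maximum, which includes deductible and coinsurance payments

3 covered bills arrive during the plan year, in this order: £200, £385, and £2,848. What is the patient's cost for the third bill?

Bill 1, £200: entire amount goes to the deductible. Cost to patient: £200. OOP to date £200.
Bill 2, £385: entire amount goes to the deductible. Patient owes £385 (running OOP £585).
Bill 3, £2,848: deductible takes £1,440, £1,408 remains; patient's 15% is £211.20. Patient pays £1,651.20; OOP now £2,236.20.

£1,651.20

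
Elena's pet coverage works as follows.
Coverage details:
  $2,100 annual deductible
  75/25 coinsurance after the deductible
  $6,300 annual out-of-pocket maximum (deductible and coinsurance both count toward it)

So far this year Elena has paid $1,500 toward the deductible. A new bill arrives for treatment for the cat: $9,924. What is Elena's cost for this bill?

$2,931

$1,500 of the $2,100 deductible is already met, leaving $600.
The remaining $9,324 (= $9,924 − $600) moves to coinsurance.
25% of $9,324 = $2,331 falls to the owner.
That puts the owner's cost at $600 + $2,331 = $2,931 before any cap.
Year-to-date out-of-pocket becomes $1,500 + $2,931 = $4,431, still under the $6,300 maximum, so no cap applies.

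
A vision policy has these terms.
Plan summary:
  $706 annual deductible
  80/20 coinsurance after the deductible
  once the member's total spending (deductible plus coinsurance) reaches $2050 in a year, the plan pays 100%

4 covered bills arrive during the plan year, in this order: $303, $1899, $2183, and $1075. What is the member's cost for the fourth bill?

$215

#1 ($303): entire amount goes to the deductible. Member pays $303; OOP now $303.
#2 ($1899): $403 finishes the deductible; $1496 goes to coinsurance; coinsurance $1496 × 20% = $299.20. Member owes $702.20 (running OOP $1005.20).
#3 ($2183): deductible met; 20% of $2183 = $436.60. Member pays $436.60; OOP now $1441.80.
#4 ($1075): deductible met; 20% of $1075 = $215. Member pays $215; OOP now $1656.80.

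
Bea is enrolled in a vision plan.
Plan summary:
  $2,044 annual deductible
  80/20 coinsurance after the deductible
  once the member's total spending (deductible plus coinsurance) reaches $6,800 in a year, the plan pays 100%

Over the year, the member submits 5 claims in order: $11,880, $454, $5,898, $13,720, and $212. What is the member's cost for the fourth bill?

Claim 1 — $11,880: deductible takes $2,044, $9,836 remains; 20% of $9,836 = $1,967.20. Member owes $4,011.20 (running OOP $4,011.20).
Claim 2 — $454: deductible met; 20% of $454 = $90.80. Member owes $90.80 (running OOP $4,102).
Claim 3 — $5,898: deductible already satisfied, so member's share is 20% × $5,898 = $1,179.60. Cost to member: $1,179.60. OOP to date $5,281.60.
Claim 4 — $13,720: deductible already satisfied, so member's share is 20% × $13,720 = $2,744. OOP would hit $8,025.60 > $6,800, so the cap limits the member to $6,800 − $5,281.60 = $1,518.40.

$1,518.40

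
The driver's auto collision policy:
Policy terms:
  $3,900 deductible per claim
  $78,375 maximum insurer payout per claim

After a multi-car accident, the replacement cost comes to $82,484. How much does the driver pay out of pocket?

$4,109

Subtract the deductible: $82,484 − $3,900 = $78,584.
The $78,375 per-incident cap binds; insurer pays $78,375.
Out of pocket: $82,484 − $78,375 = $4,109.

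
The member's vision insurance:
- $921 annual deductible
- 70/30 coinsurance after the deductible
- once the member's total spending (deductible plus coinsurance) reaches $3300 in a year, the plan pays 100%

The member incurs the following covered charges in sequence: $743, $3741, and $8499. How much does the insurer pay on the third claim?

#1 ($743): fully absorbed by the deductible. Cost to member: $743. OOP to date $743. Insurer: $743 − $743 = $0.
#2 ($3741): $178 to deductible, leaving $3563; 30% of $3563 = $1068.90. Member pays $1246.90; OOP now $1989.90. Plan pays $3741 − $1246.90 = $2494.10.
#3 ($8499): deductible met; 30% of $8499 = $2549.70. Adding that to $1989.90 gives $4539.60, past the $3300 cap; member pays only $3300 − $1989.90 = $1310.10. Plan pays $8499 − $1310.10 = $7188.90.

$7188.90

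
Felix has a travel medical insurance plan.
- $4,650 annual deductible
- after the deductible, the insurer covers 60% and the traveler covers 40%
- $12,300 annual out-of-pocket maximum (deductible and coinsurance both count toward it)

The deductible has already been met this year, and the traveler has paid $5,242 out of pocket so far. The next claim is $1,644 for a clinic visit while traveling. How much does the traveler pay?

$657.60

With the deductible met, the entire $1,644 is subject to coinsurance.
Coinsurance: $1,644 × 40% = $657.60.
Cumulative spending $5,242 + $657.60 = $5,899.60 stays under the $12,300 maximum.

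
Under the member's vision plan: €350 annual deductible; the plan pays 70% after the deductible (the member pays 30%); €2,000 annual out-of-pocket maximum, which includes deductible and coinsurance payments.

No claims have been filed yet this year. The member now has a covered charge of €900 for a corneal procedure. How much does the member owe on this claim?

€515

The full €350 deductible is still open; €350 of this bill applies to it.
That leaves €900 − €350 = €550 for coinsurance.
Member's 30% share of €550 is €165.
That puts the member's cost at €350 + €165 = €515 before any cap.
Cumulative spending €0 + €515 = €515 stays under the €2,000 maximum.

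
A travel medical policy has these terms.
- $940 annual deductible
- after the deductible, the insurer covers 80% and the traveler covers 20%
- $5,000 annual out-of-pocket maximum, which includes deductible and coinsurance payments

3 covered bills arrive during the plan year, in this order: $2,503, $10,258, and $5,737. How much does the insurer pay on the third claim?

$4,589.60

Bill 1, $2,503: $940 finishes the deductible; $1,563 goes to coinsurance; traveler's 20% is $312.60. Traveler pays $1,252.60; OOP now $1,252.60. Insurer: $2,503 − $1,252.60 = $1,250.40.
Bill 2, $10,258: 20% coinsurance on $10,258 = $2,051.60. Traveler pays $2,051.60; OOP now $3,304.20. Plan pays $10,258 − $2,051.60 = $8,206.40.
Bill 3, $5,737: deductible met; 20% of $5,737 = $1,147.40. Cost to traveler: $1,147.40. OOP to date $4,451.60. Insurer: $5,737 − $1,147.40 = $4,589.60.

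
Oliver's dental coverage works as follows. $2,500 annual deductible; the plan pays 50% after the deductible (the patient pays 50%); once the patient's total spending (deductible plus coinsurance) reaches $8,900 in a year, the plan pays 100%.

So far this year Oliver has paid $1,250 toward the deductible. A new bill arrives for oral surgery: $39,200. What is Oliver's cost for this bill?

Deductible still to meet: $2,500 − $1,250 = $1,250.
That leaves $39,200 − $1,250 = $37,950 for coinsurance.
Coinsurance: $37,950 × 50% = $18,975.
So the patient owes $1,250 + $18,975 = $20,225 before any cap.
Year-to-date out-of-pocket would reach $1,250 + $20,225 = $21,475, above the $8,900 maximum, so the patient pays only $8,900 − $1,250 = $7,650.

$7,650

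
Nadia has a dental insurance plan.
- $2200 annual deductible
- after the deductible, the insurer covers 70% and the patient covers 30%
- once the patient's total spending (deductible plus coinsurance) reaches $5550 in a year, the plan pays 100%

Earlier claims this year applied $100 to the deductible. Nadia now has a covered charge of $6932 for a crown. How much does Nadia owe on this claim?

Deductible still to meet: $2200 − $100 = $2100.
The remaining $4832 (= $6932 − $2100) moves to coinsurance.
Coinsurance: $4832 × 30% = $1449.60.
So the patient owes $2100 + $1449.60 = $3549.60 before any cap.
Total out-of-pocket so far would be $100 + $3549.60 = $3649.60, below the $5550 cap — no reduction.

$3549.60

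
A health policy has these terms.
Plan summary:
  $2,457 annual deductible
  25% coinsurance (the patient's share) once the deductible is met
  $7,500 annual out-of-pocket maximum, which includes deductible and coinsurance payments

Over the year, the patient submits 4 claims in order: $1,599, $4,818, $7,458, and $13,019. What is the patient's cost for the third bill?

Bill 1, $1,599: fully absorbed by the deductible. Cost to patient: $1,599. OOP to date $1,599.
Bill 2, $4,818: $858 to deductible, leaving $3,960; coinsurance $3,960 × 25% = $990. Cost to patient: $1,848. OOP to date $3,447.
Bill 3, $7,458: deductible already satisfied, so patient's share is 25% × $7,458 = $1,864.50. Cost to patient: $1,864.50. OOP to date $5,311.50.

$1,864.50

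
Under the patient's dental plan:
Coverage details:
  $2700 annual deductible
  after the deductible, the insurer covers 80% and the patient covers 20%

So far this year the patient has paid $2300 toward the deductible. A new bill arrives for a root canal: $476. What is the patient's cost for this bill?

Remaining deductible: $2700 − $2300 = $400.
That leaves $476 − $400 = $76 for coinsurance.
Patient's 20% share of $76 is $15.20.
So the patient owes $400 + $15.20 = $415.20.

$415.20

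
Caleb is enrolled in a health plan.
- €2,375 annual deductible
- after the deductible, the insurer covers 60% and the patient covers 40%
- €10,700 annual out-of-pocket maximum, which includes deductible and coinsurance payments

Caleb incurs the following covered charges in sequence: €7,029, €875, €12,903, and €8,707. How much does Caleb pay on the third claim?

Bill 1, €7,029: €2,375 finishes the deductible; €4,654 goes to coinsurance; coinsurance €4,654 × 40% = €1,861.60. Patient pays €4,236.60; OOP now €4,236.60.
Bill 2, €875: deductible met; 40% of €875 = €350. Patient owes €350 (running OOP €4,586.60).
Bill 3, €12,903: deductible met; 40% of €12,903 = €5,161.20. Cost to patient: €5,161.20. OOP to date €9,747.80.

€5,161.20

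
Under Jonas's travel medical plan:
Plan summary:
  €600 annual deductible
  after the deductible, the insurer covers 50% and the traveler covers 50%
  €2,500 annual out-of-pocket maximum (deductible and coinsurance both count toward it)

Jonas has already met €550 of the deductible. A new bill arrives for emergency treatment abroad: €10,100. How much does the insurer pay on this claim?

€550 of the €600 deductible is already met, leaving €50.
The remaining €10,050 (= €10,100 − €50) moves to coinsurance.
50% of €10,050 = €5,025 falls to the traveler.
So the traveler owes €50 + €5,025 = €5,075 before any cap.
Year-to-date out-of-pocket would reach €550 + €5,075 = €5,625, above the €2,500 maximum, so the traveler pays only €2,500 − €550 = €1,950.
The insurer covers the remainder: €10,100 − €1,950 = €8,150.

€8,150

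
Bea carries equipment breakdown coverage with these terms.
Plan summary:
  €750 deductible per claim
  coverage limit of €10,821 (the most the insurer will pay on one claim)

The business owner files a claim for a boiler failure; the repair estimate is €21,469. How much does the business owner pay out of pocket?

€10,648

Subtract the deductible: €21,469 − €750 = €20,719.
€20,719 exceeds the €10,821 limit, so the insurer pays the limit: €10,821.
Business owner's share is the uncovered remainder: €21,469 − €10,821 = €10,648.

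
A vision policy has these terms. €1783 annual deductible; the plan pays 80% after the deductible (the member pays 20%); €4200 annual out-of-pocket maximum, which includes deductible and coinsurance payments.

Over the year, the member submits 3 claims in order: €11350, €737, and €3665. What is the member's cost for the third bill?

€356.20

Bill 1, €11350: deductible takes €1783, €9567 remains; coinsurance €9567 × 20% = €1913.40. Member pays €3696.40; OOP now €3696.40.
Bill 2, €737: deductible already satisfied, so member's share is 20% × €737 = €147.40. Cost to member: €147.40. OOP to date €3843.80.
Bill 3, €3665: deductible met; 20% of €3665 = €733. That would push OOP to €4576.80, over the €4200 cap, so member pays €4200 − €3843.80 = €356.20.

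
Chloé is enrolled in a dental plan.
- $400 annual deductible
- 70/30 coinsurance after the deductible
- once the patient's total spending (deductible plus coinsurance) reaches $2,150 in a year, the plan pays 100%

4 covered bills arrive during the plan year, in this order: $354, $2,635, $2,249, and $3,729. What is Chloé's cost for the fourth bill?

#1 ($354): fully absorbed by the deductible. Patient pays $354; OOP now $354.
#2 ($2,635): $46 to deductible, leaving $2,589; 30% of $2,589 = $776.70. Patient pays $822.70; OOP now $1,176.70.
#3 ($2,249): 30% coinsurance on $2,249 = $674.70. Patient owes $674.70 (running OOP $1,851.40).
#4 ($3,729): 30% coinsurance on $3,729 = $1,118.70. That would push OOP to $2,970.10, over the $2,150 cap, so patient pays $2,150 − $1,851.40 = $298.60.

$298.60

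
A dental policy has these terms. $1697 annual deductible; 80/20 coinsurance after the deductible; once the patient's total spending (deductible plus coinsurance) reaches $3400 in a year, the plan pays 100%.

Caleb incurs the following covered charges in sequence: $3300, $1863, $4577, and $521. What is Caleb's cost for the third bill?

$915.40

Claim 1 — $3300: $1697 to deductible, leaving $1603; coinsurance $1603 × 20% = $320.60. Patient owes $2017.60 (running OOP $2017.60).
Claim 2 — $1863: deductible met; 20% of $1863 = $372.60. Patient owes $372.60 (running OOP $2390.20).
Claim 3 — $4577: deductible met; 20% of $4577 = $915.40. Patient pays $915.40; OOP now $3305.60.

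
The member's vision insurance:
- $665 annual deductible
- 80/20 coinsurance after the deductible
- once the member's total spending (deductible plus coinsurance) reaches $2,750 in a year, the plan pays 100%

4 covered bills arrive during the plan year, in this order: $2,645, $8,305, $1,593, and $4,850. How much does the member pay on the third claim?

Claim 1 — $2,645: $665 finishes the deductible; $1,980 goes to coinsurance; coinsurance $1,980 × 20% = $396. Cost to member: $1,061. OOP to date $1,061.
Claim 2 — $8,305: 20% coinsurance on $8,305 = $1,661. Member pays $1,661; OOP now $2,722.
Claim 3 — $1,593: 20% coinsurance on $1,593 = $318.60. Adding that to $2,722 gives $3,040.60, past the $2,750 cap; member pays only $2,750 − $2,722 = $28.

$28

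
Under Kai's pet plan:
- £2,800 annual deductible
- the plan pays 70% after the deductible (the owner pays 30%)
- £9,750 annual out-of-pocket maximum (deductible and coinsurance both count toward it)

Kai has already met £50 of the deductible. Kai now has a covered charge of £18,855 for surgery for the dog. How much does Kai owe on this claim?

£50 of the £2,800 deductible is already met, leaving £2,750.
After the £2,750 deductible portion, £18,855 − £2,750 = £16,105 is subject to coinsurance.
Coinsurance: £16,105 × 30% = £4,831.50.
Owner responsibility before any cap: £2,750 + £4,831.50 = £7,581.50.
Cumulative spending £50 + £7,581.50 = £7,631.50 stays under the £9,750 maximum.

£7,581.50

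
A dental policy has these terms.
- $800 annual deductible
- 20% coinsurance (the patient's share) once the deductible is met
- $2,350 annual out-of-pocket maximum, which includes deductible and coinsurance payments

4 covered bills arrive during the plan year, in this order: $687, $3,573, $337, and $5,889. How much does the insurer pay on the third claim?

#1 ($687): fully absorbed by the deductible. Patient owes $687 (running OOP $687). Insurer: $687 − $687 = $0.
#2 ($3,573): deductible takes $113, $3,460 remains; 20% of $3,460 = $692. Patient pays $805; OOP now $1,492. Plan pays $3,573 − $805 = $2,768.
#3 ($337): deductible already satisfied, so patient's share is 20% × $337 = $67.40. Patient owes $67.40 (running OOP $1,559.40). Plan pays $337 − $67.40 = $269.60.

$269.60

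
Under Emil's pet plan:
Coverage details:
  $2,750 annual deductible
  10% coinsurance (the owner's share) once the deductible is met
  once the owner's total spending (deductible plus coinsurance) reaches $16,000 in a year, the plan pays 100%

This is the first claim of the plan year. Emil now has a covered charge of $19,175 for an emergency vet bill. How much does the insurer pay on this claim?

$14,782.50

Nothing has been paid toward the $2,750 deductible, so the first $2,750 of this charge is applied there.
After the $2,750 deductible portion, $19,175 − $2,750 = $16,425 is subject to coinsurance.
Owner's 10% share of $16,425 is $1,642.50.
So the owner owes $2,750 + $1,642.50 = $4,392.50 before any cap.
Year-to-date out-of-pocket becomes $0 + $4,392.50 = $4,392.50, still under the $16,000 maximum, so no cap applies.
The plan picks up $19,175 − $4,392.50 = $14,782.50.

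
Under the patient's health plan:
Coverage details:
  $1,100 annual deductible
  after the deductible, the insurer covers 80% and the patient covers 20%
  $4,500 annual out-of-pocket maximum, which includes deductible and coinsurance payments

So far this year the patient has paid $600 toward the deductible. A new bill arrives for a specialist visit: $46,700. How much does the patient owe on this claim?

$600 of the $1,100 deductible is already met, leaving $500.
That leaves $46,700 − $500 = $46,200 for coinsurance.
20% of $46,200 = $9,240 falls to the patient.
So the patient owes $500 + $9,240 = $9,740 before any cap.
Adding $9,740 to the $600 already spent would give $10,340, which exceeds the $4,500 cap; the patient pays just $4,500 − $600 = $3,900.

$3,900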